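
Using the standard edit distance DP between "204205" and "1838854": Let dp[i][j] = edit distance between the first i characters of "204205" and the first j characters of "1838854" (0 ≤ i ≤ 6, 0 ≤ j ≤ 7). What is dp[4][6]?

   ''  1  8  3  8  8  5  4
''  0  1  2  3  4  5  6  7
 2  1  1  2  3  4  5  6  7
 0  2  2  2  3  4  5  6  7
 4  3  3  3  3  4  5  6  6
 2  4  4  4  4  4  5  6  7
 0  5  5  5  5  5  5  6  7
 5  6  6  6  6  6  6  5  6

6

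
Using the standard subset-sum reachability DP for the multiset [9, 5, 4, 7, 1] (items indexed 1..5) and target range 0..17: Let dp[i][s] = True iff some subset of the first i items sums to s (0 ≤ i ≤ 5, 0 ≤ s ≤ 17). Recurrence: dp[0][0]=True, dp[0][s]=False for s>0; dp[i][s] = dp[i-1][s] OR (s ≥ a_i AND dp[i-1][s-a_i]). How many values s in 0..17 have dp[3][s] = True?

i\s   0   1   2   3   4   5   6   7   8   9  10  11  12  13  14  15  16  17
  0   T   F   F   F   F   F   F   F   F   F   F   F   F   F   F   F   F   F
  1   T   F   F   F   F   F   F   F   F   T   F   F   F   F   F   F   F   F
  2   T   F   F   F   F   T   F   F   F   T   F   F   F   F   T   F   F   F
  3   T   F   F   F   T   T   F   F   F   T   F   F   F   T   T   F   F   F
  4   T   F   F   F   T   T   F   T   F   T   F   T   T   T   T   F   T   F
  5   T   T   F   F   T   T   T   T   T   T   T   T   T   T   T   T   T   T

6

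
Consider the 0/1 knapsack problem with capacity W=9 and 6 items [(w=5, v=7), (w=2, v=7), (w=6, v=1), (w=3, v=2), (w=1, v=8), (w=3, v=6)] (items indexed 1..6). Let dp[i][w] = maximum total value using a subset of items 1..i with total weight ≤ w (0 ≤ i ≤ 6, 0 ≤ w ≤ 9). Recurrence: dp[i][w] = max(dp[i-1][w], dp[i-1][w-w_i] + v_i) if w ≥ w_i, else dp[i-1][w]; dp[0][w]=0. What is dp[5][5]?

i\w   0   1   2   3   4   5   6   7   8   9
  0   0   0   0   0   0   0   0   0   0   0
  1   0   0   0   0   0   7   7   7   7   7
  2   0   0   7   7   7   7   7  14  14  14
  3   0   0   7   7   7   7   7  14  14  14
  4   0   0   7   7   7   9   9  14  14  14
  5   0   8   8  15  15  15  17  17  22  22
  6   0   8   8  15  15  15  21  21  22  23

15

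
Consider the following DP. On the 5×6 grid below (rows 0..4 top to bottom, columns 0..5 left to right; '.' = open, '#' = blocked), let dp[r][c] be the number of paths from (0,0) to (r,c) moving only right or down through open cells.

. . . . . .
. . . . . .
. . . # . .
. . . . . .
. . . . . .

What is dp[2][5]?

11

r\c   0   1   2   3   4   5
  0   1   1   1   1   1   1
  1   1   2   3   4   5   6
  2   1   3   6   0   5  11
  3   1   4  10  10  15  26
  4   1   5  15  25  40  66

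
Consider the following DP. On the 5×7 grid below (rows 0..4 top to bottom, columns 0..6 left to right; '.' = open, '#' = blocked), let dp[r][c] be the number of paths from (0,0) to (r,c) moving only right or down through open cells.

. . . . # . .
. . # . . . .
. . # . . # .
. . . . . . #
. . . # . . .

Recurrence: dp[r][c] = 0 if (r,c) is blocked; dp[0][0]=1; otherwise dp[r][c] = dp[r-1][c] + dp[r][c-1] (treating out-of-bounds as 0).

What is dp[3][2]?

4

r\c   0   1   2   3   4   5   6
  0   1   1   1   1   0   0   0
  1   1   2   0   1   1   1   1
  2   1   3   0   1   2   0   1
  3   1   4   4   5   7   7   0
  4   1   5   9   0   7  14  14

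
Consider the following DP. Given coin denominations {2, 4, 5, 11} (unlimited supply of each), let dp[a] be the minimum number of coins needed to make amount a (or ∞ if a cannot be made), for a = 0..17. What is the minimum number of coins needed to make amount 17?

3

 a  0  1  2  3  4  5  6  7  8  9 10 11 12 13 14 15 16 17
dp  0  -  1  -  1  1  2  2  2  2  2  1  3  2  3  2  2  3
(- denotes ∞ / unreachable)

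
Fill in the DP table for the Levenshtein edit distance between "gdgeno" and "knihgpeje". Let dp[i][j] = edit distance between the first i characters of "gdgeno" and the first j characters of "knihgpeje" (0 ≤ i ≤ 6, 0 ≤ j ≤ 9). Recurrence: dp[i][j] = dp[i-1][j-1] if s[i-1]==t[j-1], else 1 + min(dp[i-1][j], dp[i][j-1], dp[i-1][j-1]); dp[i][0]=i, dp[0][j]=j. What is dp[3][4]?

   ''  k  n  i  h  g  p  e  j  e
''  0  1  2  3  4  5  6  7  8  9
 g  1  1  2  3  4  4  5  6  7  8
 d  2  2  2  3  4  5  5  6  7  8
 g  3  3  3  3  4  4  5  6  7  8
 e  4  4  4  4  4  5  5  5  6  7
 n  5  5  4  5  5  5  6  6  6  7
 o  6  6  5  5  6  6  6  7  7  7

4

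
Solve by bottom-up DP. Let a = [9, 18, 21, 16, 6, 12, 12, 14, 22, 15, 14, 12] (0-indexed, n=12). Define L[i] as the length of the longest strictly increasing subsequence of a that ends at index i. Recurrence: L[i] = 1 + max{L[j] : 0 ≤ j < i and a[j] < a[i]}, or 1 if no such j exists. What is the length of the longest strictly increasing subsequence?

4

   i    0    1    2    3    4    5    6    7    8    9   10   11
a[i]    9   18   21   16    6   12   12   14   22   15   14   12
L[i]    1    2    3    2    1    2    2    3    4    4    3    2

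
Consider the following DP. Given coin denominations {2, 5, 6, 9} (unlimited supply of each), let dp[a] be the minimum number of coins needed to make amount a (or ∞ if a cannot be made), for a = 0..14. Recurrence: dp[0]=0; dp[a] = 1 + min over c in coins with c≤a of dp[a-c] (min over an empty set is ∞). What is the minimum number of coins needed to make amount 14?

2

 a  0  1  2  3  4  5  6  7  8  9 10 11 12 13 14
dp  0  -  1  -  2  1  1  2  2  1  2  2  2  3  2
(- denotes ∞ / unreachable)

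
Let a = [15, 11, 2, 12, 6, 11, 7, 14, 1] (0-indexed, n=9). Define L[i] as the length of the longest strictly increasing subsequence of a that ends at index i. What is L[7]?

   i    0    1    2    3    4    5    6    7    8
a[i]   15   11    2   12    6   11    7   14    1
L[i]    1    1    1    2    2    3    3    4    1

4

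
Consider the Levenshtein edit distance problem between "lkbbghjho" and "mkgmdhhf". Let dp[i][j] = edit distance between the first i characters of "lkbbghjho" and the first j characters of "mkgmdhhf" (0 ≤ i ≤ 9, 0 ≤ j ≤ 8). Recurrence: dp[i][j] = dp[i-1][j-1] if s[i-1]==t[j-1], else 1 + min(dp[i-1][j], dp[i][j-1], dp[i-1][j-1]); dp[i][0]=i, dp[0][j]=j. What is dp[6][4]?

   ''  m  k  g  m  d  h  h  f
''  0  1  2  3  4  5  6  7  8
 l  1  1  2  3  4  5  6  7  8
 k  2  2  1  2  3  4  5  6  7
 b  3  3  2  2  3  4  5  6  7
 b  4  4  3  3  3  4  5  6  7
 g  5  5  4  3  4  4  5  6  7
 h  6  6  5  4  4  5  4  5  6
 j  7  7  6  5  5  5  5  5  6
 h  8  8  7  6  6  6  5  5  6
 o  9  9  8  7  7  7  6  6  6

4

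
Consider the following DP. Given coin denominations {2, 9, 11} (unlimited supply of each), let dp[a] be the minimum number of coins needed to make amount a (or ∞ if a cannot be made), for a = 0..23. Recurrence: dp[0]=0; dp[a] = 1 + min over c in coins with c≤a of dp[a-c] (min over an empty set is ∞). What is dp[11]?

 a  0  1  2  3  4  5  6  7  8  9 10 11 12 13 14 15 16 17 18 19 20 21 22 23
dp  0  -  1  -  2  -  3  -  4  1  5  1  6  2  7  3  8  4  2  5  2  6  2  7
(- denotes ∞ / unreachable)

1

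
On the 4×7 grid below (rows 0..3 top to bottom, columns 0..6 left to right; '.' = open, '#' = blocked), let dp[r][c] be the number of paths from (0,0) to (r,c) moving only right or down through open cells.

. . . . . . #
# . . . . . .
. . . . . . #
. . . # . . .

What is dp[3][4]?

10

r\c   0   1   2   3   4   5   6
  0   1   1   1   1   1   1   0
  1   0   1   2   3   4   5   5
  2   0   1   3   6  10  15   0
  3   0   1   4   0  10  25  25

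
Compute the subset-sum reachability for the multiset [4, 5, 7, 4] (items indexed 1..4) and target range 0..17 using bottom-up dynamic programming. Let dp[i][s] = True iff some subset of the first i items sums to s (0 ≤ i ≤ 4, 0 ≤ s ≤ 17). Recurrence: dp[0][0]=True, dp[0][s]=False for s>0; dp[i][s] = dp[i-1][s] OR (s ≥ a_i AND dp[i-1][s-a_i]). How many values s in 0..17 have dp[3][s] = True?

8

i\s   0   1   2   3   4   5   6   7   8   9  10  11  12  13  14  15  16  17
  0   T   F   F   F   F   F   F   F   F   F   F   F   F   F   F   F   F   F
  1   T   F   F   F   T   F   F   F   F   F   F   F   F   F   F   F   F   F
  2   T   F   F   F   T   T   F   F   F   T   F   F   F   F   F   F   F   F
  3   T   F   F   F   T   T   F   T   F   T   F   T   T   F   F   F   T   F
  4   T   F   F   F   T   T   F   T   T   T   F   T   T   T   F   T   T   F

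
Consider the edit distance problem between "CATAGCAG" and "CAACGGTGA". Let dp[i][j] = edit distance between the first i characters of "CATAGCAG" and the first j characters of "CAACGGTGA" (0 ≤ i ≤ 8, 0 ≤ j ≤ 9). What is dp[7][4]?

   ''  C  A  A  C  G  G  T  G  A
''  0  1  2  3  4  5  6  7  8  9
 C  1  0  1  2  3  4  5  6  7  8
 A  2  1  0  1  2  3  4  5  6  7
 T  3  2  1  1  2  3  4  4  5  6
 A  4  3  2  1  2  3  4  5  5  5
 G  5  4  3  2  2  2  3  4  5  6
 C  6  5  4  3  2  3  3  4  5  6
 A  7  6  5  4  3  3  4  4  5  5
 G  8  7  6  5  4  3  3  4  4  5

3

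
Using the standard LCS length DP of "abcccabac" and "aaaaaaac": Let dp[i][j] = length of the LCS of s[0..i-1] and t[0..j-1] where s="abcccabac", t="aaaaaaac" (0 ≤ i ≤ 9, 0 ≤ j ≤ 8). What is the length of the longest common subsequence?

4

   ''  a  a  a  a  a  a  a  c
''  0  0  0  0  0  0  0  0  0
 a  0  1  1  1  1  1  1  1  1
 b  0  1  1  1  1  1  1  1  1
 c  0  1  1  1  1  1  1  1  2
 c  0  1  1  1  1  1  1  1  2
 c  0  1  1  1  1  1  1  1  2
 a  0  1  2  2  2  2  2  2  2
 b  0  1  2  2  2  2  2  2  2
 a  0  1  2  3  3  3  3  3  3
 c  0  1  2  3  3  3  3  3  4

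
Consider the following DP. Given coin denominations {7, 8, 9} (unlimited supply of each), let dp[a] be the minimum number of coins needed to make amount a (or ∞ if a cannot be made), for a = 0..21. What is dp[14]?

 a  0  1  2  3  4  5  6  7  8  9 10 11 12 13 14 15 16 17 18 19 20 21
dp  0  -  -  -  -  -  -  1  1  1  -  -  -  -  2  2  2  2  2  -  -  3
(- denotes ∞ / unreachable)

2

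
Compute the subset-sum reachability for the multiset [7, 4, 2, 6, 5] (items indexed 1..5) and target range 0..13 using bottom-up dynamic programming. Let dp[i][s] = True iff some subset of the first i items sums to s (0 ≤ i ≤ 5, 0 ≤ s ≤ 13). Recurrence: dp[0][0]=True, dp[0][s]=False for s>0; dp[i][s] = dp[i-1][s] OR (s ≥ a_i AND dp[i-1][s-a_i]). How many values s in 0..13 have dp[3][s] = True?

i\s   0   1   2   3   4   5   6   7   8   9  10  11  12  13
  0   T   F   F   F   F   F   F   F   F   F   F   F   F   F
  1   T   F   F   F   F   F   F   T   F   F   F   F   F   F
  2   T   F   F   F   T   F   F   T   F   F   F   T   F   F
  3   T   F   T   F   T   F   T   T   F   T   F   T   F   T
  4   T   F   T   F   T   F   T   T   T   T   T   T   T   T
  5   T   F   T   F   T   T   T   T   T   T   T   T   T   T

8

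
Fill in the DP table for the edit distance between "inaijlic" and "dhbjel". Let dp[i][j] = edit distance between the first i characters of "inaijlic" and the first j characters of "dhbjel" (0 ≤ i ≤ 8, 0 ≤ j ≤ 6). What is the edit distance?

7

   ''  d  h  b  j  e  l
''  0  1  2  3  4  5  6
 i  1  1  2  3  4  5  6
 n  2  2  2  3  4  5  6
 a  3  3  3  3  4  5  6
 i  4  4  4  4  4  5  6
 j  5  5  5  5  4  5  6
 l  6  6  6  6  5  5  5
 i  7  7  7  7  6  6  6
 c  8  8  8  8  7  7  7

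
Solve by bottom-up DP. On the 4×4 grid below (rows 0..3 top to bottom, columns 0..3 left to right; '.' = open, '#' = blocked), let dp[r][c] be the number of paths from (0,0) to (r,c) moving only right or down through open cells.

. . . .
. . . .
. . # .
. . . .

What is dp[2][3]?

r\c   0   1   2   3
  0   1   1   1   1
  1   1   2   3   4
  2   1   3   0   4
  3   1   4   4   8

4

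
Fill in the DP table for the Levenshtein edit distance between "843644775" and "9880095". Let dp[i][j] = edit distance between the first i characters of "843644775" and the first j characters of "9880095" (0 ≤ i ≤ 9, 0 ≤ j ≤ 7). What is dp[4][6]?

5

   ''  9  8  8  0  0  9  5
''  0  1  2  3  4  5  6  7
 8  1  1  1  2  3  4  5  6
 4  2  2  2  2  3  4  5  6
 3  3  3  3  3  3  4  5  6
 6  4  4  4  4  4  4  5  6
 4  5  5  5  5  5  5  5  6
 4  6  6  6  6  6  6  6  6
 7  7  7  7  7  7  7  7  7
 7  8  8  8  8  8  8  8  8
 5  9  9  9  9  9  9  9  8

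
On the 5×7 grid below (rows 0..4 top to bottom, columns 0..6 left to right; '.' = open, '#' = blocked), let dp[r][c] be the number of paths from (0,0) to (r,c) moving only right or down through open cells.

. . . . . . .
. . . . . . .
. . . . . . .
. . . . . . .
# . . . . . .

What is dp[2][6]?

r\c   0   1   2   3   4   5   6
  0   1   1   1   1   1   1   1
  1   1   2   3   4   5   6   7
  2   1   3   6  10  15  21  28
  3   1   4  10  20  35  56  84
  4   0   4  14  34  69 125 209

28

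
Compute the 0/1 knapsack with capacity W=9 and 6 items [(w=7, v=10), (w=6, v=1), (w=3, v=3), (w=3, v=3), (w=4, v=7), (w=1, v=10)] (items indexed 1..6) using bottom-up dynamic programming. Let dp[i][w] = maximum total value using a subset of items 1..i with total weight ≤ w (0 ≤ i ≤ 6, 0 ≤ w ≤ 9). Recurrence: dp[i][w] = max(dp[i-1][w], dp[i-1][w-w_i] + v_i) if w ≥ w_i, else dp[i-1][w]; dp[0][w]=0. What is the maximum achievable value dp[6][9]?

20

i\w   0   1   2   3   4   5   6   7   8   9
  0   0   0   0   0   0   0   0   0   0   0
  1   0   0   0   0   0   0   0  10  10  10
  2   0   0   0   0   0   0   1  10  10  10
  3   0   0   0   3   3   3   3  10  10  10
  4   0   0   0   3   3   3   6  10  10  10
  5   0   0   0   3   7   7   7  10  10  10
  6   0  10  10  10  13  17  17  17  20  20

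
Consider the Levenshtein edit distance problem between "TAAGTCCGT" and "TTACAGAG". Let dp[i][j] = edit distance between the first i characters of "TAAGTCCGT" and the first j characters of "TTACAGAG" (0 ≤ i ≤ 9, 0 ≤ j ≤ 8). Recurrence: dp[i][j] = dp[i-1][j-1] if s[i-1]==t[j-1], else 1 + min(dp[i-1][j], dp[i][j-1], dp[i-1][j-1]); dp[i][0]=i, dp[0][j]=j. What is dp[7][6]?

5

   ''  T  T  A  C  A  G  A  G
''  0  1  2  3  4  5  6  7  8
 T  1  0  1  2  3  4  5  6  7
 A  2  1  1  1  2  3  4  5  6
 A  3  2  2  1  2  2  3  4  5
 G  4  3  3  2  2  3  2  3  4
 T  5  4  3  3  3  3  3  3  4
 C  6  5  4  4  3  4  4  4  4
 C  7  6  5  5  4  4  5  5  5
 G  8  7  6  6  5  5  4  5  5
 T  9  8  7  7  6  6  5  5  6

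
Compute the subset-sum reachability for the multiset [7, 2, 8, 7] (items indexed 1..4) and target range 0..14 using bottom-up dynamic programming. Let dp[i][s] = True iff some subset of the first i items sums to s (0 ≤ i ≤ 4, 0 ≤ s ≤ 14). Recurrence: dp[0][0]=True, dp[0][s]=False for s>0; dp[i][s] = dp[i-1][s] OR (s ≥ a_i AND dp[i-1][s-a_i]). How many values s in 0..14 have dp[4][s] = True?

7

i\s   0   1   2   3   4   5   6   7   8   9  10  11  12  13  14
  0   T   F   F   F   F   F   F   F   F   F   F   F   F   F   F
  1   T   F   F   F   F   F   F   T   F   F   F   F   F   F   F
  2   T   F   T   F   F   F   F   T   F   T   F   F   F   F   F
  3   T   F   T   F   F   F   F   T   T   T   T   F   F   F   F
  4   T   F   T   F   F   F   F   T   T   T   T   F   F   F   T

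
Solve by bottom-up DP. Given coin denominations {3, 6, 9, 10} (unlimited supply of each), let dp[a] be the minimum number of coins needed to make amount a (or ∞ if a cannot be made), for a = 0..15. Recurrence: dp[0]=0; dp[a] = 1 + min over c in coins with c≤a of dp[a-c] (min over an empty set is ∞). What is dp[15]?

 a  0  1  2  3  4  5  6  7  8  9 10 11 12 13 14 15
dp  0  -  -  1  -  -  1  -  -  1  1  -  2  2  -  2
(- denotes ∞ / unreachable)

2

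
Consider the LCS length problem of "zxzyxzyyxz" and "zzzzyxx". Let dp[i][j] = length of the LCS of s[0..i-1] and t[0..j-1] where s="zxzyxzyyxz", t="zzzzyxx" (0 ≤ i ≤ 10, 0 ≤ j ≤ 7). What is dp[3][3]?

   ''  z  z  z  z  y  x  x
''  0  0  0  0  0  0  0  0
 z  0  1  1  1  1  1  1  1
 x  0  1  1  1  1  1  2  2
 z  0  1  2  2  2  2  2  2
 y  0  1  2  2  2  3  3  3
 x  0  1  2  2  2  3  4  4
 z  0  1  2  3  3  3  4  4
 y  0  1  2  3  3  4  4  4
 y  0  1  2  3  3  4  4  4
 x  0  1  2  3  3  4  5  5
 z  0  1  2  3  4  4  5  5

2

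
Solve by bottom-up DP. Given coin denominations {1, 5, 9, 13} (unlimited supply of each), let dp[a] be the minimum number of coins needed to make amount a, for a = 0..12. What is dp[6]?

2

 a  0  1  2  3  4  5  6  7  8  9 10 11 12
dp  0  1  2  3  4  1  2  3  4  1  2  3  4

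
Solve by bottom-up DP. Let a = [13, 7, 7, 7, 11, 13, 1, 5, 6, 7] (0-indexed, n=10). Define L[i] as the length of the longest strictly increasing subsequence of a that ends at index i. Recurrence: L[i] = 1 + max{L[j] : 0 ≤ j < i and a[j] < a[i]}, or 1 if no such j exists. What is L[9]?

4

   i    0    1    2    3    4    5    6    7    8    9
a[i]   13    7    7    7   11   13    1    5    6    7
L[i]    1    1    1    1    2    3    1    2    3    4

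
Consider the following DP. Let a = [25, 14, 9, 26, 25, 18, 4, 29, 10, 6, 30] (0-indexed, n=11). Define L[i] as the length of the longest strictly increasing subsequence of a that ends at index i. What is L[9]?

2

   i    0    1    2    3    4    5    6    7    8    9   10
a[i]   25   14    9   26   25   18    4   29   10    6   30
L[i]    1    1    1    2    2    2    1    3    2    2    4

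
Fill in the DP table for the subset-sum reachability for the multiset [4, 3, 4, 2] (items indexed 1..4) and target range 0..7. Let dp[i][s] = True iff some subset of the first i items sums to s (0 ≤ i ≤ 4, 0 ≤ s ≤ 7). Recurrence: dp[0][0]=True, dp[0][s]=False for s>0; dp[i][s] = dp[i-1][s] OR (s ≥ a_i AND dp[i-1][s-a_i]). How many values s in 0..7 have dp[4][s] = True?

7

i\s   0   1   2   3   4   5   6   7
  0   T   F   F   F   F   F   F   F
  1   T   F   F   F   T   F   F   F
  2   T   F   F   T   T   F   F   T
  3   T   F   F   T   T   F   F   T
  4   T   F   T   T   T   T   T   T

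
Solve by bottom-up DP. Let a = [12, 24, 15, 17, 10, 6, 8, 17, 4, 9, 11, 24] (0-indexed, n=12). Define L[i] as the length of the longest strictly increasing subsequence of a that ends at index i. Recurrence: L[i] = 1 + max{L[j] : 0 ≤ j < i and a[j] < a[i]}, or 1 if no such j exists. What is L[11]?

5

   i    0    1    2    3    4    5    6    7    8    9   10   11
a[i]   12   24   15   17   10    6    8   17    4    9   11   24
L[i]    1    2    2    3    1    1    2    3    1    3    4    5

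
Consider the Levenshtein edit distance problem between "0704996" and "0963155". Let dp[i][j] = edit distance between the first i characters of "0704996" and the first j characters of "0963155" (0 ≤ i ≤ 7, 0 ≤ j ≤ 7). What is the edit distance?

   ''  0  9  6  3  1  5  5
''  0  1  2  3  4  5  6  7
 0  1  0  1  2  3  4  5  6
 7  2  1  1  2  3  4  5  6
 0  3  2  2  2  3  4  5  6
 4  4  3  3  3  3  4  5  6
 9  5  4  3  4  4  4  5  6
 9  6  5  4  4  5  5  5  6
 6  7  6  5  4  5  6  6  6

6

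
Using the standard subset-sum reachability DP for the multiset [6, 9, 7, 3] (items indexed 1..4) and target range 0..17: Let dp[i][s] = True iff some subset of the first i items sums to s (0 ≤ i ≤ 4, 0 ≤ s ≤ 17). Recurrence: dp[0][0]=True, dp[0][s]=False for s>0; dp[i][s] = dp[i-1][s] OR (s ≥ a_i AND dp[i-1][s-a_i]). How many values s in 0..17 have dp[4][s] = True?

10

i\s   0   1   2   3   4   5   6   7   8   9  10  11  12  13  14  15  16  17
  0   T   F   F   F   F   F   F   F   F   F   F   F   F   F   F   F   F   F
  1   T   F   F   F   F   F   T   F   F   F   F   F   F   F   F   F   F   F
  2   T   F   F   F   F   F   T   F   F   T   F   F   F   F   F   T   F   F
  3   T   F   F   F   F   F   T   T   F   T   F   F   F   T   F   T   T   F
  4   T   F   F   T   F   F   T   T   F   T   T   F   T   T   F   T   T   F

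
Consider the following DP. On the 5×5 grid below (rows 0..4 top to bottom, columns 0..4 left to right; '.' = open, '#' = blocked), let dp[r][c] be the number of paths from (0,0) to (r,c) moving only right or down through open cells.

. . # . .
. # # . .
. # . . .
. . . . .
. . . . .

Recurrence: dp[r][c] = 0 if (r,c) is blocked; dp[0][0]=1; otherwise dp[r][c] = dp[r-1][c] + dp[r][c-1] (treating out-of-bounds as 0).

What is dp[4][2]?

r\c   0   1   2   3   4
  0   1   1   0   0   0
  1   1   0   0   0   0
  2   1   0   0   0   0
  3   1   1   1   1   1
  4   1   2   3   4   5

3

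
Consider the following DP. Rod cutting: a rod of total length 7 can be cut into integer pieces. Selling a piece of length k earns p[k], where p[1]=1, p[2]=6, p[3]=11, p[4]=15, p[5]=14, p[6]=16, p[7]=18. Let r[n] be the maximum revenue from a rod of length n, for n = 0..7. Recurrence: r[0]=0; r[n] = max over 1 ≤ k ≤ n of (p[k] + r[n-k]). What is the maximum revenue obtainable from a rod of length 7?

   n    0    1    2    3    4    5    6    7
r[n]    0    1    6   11   15   17   22   26

26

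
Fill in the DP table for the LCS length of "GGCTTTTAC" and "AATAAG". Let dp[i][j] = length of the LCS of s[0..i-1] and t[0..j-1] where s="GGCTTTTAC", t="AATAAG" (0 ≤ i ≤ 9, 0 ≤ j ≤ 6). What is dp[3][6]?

   ''  A  A  T  A  A  G
''  0  0  0  0  0  0  0
 G  0  0  0  0  0  0  1
 G  0  0  0  0  0  0  1
 C  0  0  0  0  0  0  1
 T  0  0  0  1  1  1  1
 T  0  0  0  1  1  1  1
 T  0  0  0  1  1  1  1
 T  0  0  0  1  1  1  1
 A  0  1  1  1  2  2  2
 C  0  1  1  1  2  2  2

1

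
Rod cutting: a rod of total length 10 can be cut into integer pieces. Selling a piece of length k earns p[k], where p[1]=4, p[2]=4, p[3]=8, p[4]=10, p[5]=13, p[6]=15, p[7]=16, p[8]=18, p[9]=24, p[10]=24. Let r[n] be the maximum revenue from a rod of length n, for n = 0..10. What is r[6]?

   n    0    1    2    3    4    5    6    7    8    9   10
r[n]    0    4    8   12   16   20   24   28   32   36   40

24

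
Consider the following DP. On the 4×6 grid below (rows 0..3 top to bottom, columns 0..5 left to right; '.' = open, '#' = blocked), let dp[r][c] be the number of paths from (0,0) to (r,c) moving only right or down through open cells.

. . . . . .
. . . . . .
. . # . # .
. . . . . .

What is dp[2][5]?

r\c   0   1   2   3   4   5
  0   1   1   1   1   1   1
  1   1   2   3   4   5   6
  2   1   3   0   4   0   6
  3   1   4   4   8   8  14

6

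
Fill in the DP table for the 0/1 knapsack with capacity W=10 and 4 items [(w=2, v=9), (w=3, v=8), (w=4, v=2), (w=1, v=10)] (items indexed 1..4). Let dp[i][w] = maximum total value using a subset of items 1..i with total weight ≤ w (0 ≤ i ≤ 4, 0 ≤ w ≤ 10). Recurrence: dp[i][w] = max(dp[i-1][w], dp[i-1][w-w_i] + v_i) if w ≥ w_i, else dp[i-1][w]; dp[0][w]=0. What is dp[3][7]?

i\w   0   1   2   3   4   5   6   7   8   9  10
  0   0   0   0   0   0   0   0   0   0   0   0
  1   0   0   9   9   9   9   9   9   9   9   9
  2   0   0   9   9   9  17  17  17  17  17  17
  3   0   0   9   9   9  17  17  17  17  19  19
  4   0  10  10  19  19  19  27  27  27  27  29

17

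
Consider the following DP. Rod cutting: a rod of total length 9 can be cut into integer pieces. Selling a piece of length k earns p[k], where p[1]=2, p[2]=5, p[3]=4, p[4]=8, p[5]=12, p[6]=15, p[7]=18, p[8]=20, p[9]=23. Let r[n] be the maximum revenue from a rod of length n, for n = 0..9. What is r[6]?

15

   n    0    1    2    3    4    5    6    7    8    9
r[n]    0    2    5    7   10   12   15   18   20   23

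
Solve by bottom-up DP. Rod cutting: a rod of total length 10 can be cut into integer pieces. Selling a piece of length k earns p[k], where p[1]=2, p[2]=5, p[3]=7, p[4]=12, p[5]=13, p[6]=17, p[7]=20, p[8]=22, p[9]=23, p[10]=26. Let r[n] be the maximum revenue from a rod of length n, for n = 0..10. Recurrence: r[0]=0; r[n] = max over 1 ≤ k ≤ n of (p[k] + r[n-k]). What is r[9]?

   n    0    1    2    3    4    5    6    7    8    9   10
r[n]    0    2    5    7   12   14   17   20   24   26   29

26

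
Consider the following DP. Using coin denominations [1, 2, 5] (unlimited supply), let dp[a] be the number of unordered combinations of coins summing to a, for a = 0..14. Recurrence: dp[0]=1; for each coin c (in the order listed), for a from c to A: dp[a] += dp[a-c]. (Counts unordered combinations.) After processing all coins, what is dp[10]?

10

after  coin     0     1     2     3     4     5     6     7     8     9    10    11    12    13    14
          1     1     1     1     1     1     1     1     1     1     1     1     1     1     1     1
          2     1     1     2     2     3     3     4     4     5     5     6     6     7     7     8
          5     1     1     2     2     3     4     5     6     7     8    10    11    13    14    16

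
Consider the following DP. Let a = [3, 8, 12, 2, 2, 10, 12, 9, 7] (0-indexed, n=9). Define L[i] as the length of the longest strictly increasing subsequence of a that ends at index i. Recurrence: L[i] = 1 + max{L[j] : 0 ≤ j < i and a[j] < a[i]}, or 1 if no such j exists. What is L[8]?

2

   i    0    1    2    3    4    5    6    7    8
a[i]    3    8   12    2    2   10   12    9    7
L[i]    1    2    3    1    1    3    4    3    2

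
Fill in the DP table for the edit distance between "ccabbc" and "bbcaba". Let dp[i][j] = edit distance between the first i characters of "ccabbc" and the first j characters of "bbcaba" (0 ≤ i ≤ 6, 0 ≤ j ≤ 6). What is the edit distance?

   ''  b  b  c  a  b  a
''  0  1  2  3  4  5  6
 c  1  1  2  2  3  4  5
 c  2  2  2  2  3  4  5
 a  3  3  3  3  2  3  4
 b  4  3  3  4  3  2  3
 b  5  4  3  4  4  3  3
 c  6  5  4  3  4  4  4

4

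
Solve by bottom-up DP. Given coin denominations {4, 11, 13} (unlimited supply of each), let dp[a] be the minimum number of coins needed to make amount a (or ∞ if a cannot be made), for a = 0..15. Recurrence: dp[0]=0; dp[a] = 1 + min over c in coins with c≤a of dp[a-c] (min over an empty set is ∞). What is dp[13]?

1

 a  0  1  2  3  4  5  6  7  8  9 10 11 12 13 14 15
dp  0  -  -  -  1  -  -  -  2  -  -  1  3  1  -  2
(- denotes ∞ / unreachable)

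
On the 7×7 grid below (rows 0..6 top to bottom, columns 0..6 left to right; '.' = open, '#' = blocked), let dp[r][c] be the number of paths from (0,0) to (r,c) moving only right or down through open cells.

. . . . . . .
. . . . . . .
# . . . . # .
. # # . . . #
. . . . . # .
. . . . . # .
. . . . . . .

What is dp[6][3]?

r\c   0   1   2   3   4   5   6
  0   1   1   1   1   1   1   1
  1   1   2   3   4   5   6   7
  2   0   2   5   9  14   0   7
  3   0   0   0   9  23  23   0
  4   0   0   0   9  32   0   0
  5   0   0   0   9  41   0   0
  6   0   0   0   9  50  50  50

9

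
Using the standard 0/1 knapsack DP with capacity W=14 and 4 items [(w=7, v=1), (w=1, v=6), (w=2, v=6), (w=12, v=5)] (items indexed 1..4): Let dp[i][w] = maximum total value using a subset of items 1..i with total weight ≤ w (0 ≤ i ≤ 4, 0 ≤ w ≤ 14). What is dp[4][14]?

i\w   0   1   2   3   4   5   6   7   8   9  10  11  12  13  14
  0   0   0   0   0   0   0   0   0   0   0   0   0   0   0   0
  1   0   0   0   0   0   0   0   1   1   1   1   1   1   1   1
  2   0   6   6   6   6   6   6   6   7   7   7   7   7   7   7
  3   0   6   6  12  12  12  12  12  12  12  13  13  13  13  13
  4   0   6   6  12  12  12  12  12  12  12  13  13  13  13  13

13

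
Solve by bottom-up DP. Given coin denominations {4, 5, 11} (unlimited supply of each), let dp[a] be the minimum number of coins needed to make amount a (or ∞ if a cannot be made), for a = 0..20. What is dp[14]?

 a  0  1  2  3  4  5  6  7  8  9 10 11 12 13 14 15 16 17 18 19 20
dp  0  -  -  -  1  1  -  -  2  2  2  1  3  3  3  2  2  4  4  3  3
(- denotes ∞ / unreachable)

3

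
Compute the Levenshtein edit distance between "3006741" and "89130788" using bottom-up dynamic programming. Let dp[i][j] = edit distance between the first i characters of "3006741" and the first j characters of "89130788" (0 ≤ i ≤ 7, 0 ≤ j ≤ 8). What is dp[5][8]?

6

   ''  8  9  1  3  0  7  8  8
''  0  1  2  3  4  5  6  7  8
 3  1  1  2  3  3  4  5  6  7
 0  2  2  2  3  4  3  4  5  6
 0  3  3  3  3  4  4  4  5  6
 6  4  4  4  4  4  5  5  5  6
 7  5  5  5  5  5  5  5  6  6
 4  6  6  6  6  6  6  6  6  7
 1  7  7  7  6  7  7  7  7  7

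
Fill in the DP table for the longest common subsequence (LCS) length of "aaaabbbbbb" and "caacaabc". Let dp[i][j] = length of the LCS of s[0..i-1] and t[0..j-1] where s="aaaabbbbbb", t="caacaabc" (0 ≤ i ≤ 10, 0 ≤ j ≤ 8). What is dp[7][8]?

5

   ''  c  a  a  c  a  a  b  c
''  0  0  0  0  0  0  0  0  0
 a  0  0  1  1  1  1  1  1  1
 a  0  0  1  2  2  2  2  2  2
 a  0  0  1  2  2  3  3  3  3
 a  0  0  1  2  2  3  4  4  4
 b  0  0  1  2  2  3  4  5  5
 b  0  0  1  2  2  3  4  5  5
 b  0  0  1  2  2  3  4  5  5
 b  0  0  1  2  2  3  4  5  5
 b  0  0  1  2  2  3  4  5  5
 b  0  0  1  2  2  3  4  5  5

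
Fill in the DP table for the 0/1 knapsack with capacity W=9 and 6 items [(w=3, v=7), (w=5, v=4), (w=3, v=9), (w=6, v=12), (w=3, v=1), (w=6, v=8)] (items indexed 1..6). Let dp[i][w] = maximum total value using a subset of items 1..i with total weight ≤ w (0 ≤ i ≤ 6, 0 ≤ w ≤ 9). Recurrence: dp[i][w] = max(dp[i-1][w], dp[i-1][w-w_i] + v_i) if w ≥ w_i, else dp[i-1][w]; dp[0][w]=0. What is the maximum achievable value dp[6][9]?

i\w   0   1   2   3   4   5   6   7   8   9
  0   0   0   0   0   0   0   0   0   0   0
  1   0   0   0   7   7   7   7   7   7   7
  2   0   0   0   7   7   7   7   7  11  11
  3   0   0   0   9   9   9  16  16  16  16
  4   0   0   0   9   9   9  16  16  16  21
  5   0   0   0   9   9   9  16  16  16  21
  6   0   0   0   9   9   9  16  16  16  21

21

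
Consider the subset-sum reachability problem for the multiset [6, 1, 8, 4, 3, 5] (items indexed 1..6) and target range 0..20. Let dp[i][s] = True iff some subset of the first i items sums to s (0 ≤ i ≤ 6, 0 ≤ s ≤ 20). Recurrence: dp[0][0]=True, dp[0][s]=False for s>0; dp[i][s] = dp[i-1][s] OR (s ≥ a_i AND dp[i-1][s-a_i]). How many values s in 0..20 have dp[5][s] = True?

19

i\s   0   1   2   3   4   5   6   7   8   9  10  11  12  13  14  15  16  17  18  19  20
  0   T   F   F   F   F   F   F   F   F   F   F   F   F   F   F   F   F   F   F   F   F
  1   T   F   F   F   F   F   T   F   F   F   F   F   F   F   F   F   F   F   F   F   F
  2   T   T   F   F   F   F   T   T   F   F   F   F   F   F   F   F   F   F   F   F   F
  3   T   T   F   F   F   F   T   T   T   T   F   F   F   F   T   T   F   F   F   F   F
  4   T   T   F   F   T   T   T   T   T   T   T   T   T   T   T   T   F   F   T   T   F
  5   T   T   F   T   T   T   T   T   T   T   T   T   T   T   T   T   T   T   T   T   F
  6   T   T   F   T   T   T   T   T   T   T   T   T   T   T   T   T   T   T   T   T   T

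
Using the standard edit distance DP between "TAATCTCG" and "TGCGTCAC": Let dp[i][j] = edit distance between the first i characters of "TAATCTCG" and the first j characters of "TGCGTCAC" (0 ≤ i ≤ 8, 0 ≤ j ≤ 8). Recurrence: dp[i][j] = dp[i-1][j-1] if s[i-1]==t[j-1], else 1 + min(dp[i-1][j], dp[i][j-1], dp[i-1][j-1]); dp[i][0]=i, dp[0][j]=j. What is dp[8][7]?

   ''  T  G  C  G  T  C  A  C
''  0  1  2  3  4  5  6  7  8
 T  1  0  1  2  3  4  5  6  7
 A  2  1  1  2  3  4  5  5  6
 A  3  2  2  2  3  4  5  5  6
 T  4  3  3  3  3  3  4  5  6
 C  5  4  4  3  4  4  3  4  5
 T  6  5  5  4  4  4  4  4  5
 C  7  6  6  5  5  5  4  5  4
 G  8  7  6  6  5  6  5  5  5

5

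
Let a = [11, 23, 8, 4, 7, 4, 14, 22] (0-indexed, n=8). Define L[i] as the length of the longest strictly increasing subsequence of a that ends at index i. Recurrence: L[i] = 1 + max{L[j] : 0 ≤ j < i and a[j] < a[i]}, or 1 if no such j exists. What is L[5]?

   i    0    1    2    3    4    5    6    7
a[i]   11   23    8    4    7    4   14   22
L[i]    1    2    1    1    2    1    3    4

1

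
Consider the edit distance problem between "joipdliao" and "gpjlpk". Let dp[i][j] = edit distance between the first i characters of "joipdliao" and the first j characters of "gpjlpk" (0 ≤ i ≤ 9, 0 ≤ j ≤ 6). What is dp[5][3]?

   ''  g  p  j  l  p  k
''  0  1  2  3  4  5  6
 j  1  1  2  2  3  4  5
 o  2  2  2  3  3  4  5
 i  3  3  3  3  4  4  5
 p  4  4  3  4  4  4  5
 d  5  5  4  4  5  5  5
 l  6  6  5  5  4  5  6
 i  7  7  6  6  5  5  6
 a  8  8  7  7  6  6  6
 o  9  9  8  8  7  7  7

4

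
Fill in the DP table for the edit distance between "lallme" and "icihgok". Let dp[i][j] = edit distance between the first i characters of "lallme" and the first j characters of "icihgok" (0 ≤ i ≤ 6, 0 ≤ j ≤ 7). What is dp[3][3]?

   ''  i  c  i  h  g  o  k
''  0  1  2  3  4  5  6  7
 l  1  1  2  3  4  5  6  7
 a  2  2  2  3  4  5  6  7
 l  3  3  3  3  4  5  6  7
 l  4  4  4  4  4  5  6  7
 m  5  5  5  5  5  5  6  7
 e  6  6  6  6  6  6  6  7

3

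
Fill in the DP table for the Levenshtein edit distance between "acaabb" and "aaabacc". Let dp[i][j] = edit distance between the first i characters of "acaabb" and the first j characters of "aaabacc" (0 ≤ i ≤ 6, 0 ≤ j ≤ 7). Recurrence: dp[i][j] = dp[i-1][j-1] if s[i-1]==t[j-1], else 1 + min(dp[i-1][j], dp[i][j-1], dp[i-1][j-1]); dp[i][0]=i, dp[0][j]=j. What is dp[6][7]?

   ''  a  a  a  b  a  c  c
''  0  1  2  3  4  5  6  7
 a  1  0  1  2  3  4  5  6
 c  2  1  1  2  3  4  4  5
 a  3  2  1  1  2  3  4  5
 a  4  3  2  1  2  2  3  4
 b  5  4  3  2  1  2  3  4
 b  6  5  4  3  2  2  3  4

4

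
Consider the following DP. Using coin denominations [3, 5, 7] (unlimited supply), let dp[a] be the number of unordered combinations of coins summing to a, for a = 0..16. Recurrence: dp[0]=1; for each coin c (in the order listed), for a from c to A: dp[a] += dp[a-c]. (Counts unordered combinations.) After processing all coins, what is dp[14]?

2

after  coin     0     1     2     3     4     5     6     7     8     9    10    11    12    13    14    15    16
          3     1     0     0     1     0     0     1     0     0     1     0     0     1     0     0     1     0
          5     1     0     0     1     0     1     1     0     1     1     1     1     1     1     1     2     1
          7     1     0     0     1     0     1     1     1     1     1     2     1     2     2     2     3     2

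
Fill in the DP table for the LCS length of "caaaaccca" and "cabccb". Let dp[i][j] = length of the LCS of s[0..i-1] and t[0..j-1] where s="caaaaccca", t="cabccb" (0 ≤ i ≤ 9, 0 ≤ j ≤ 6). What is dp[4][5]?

2

   ''  c  a  b  c  c  b
''  0  0  0  0  0  0  0
 c  0  1  1  1  1  1  1
 a  0  1  2  2  2  2  2
 a  0  1  2  2  2  2  2
 a  0  1  2  2  2  2  2
 a  0  1  2  2  2  2  2
 c  0  1  2  2  3  3  3
 c  0  1  2  2  3  4  4
 c  0  1  2  2  3  4  4
 a  0  1  2  2  3  4  4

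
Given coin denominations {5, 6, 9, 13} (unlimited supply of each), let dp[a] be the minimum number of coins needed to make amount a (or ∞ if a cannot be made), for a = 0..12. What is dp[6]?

1

 a  0  1  2  3  4  5  6  7  8  9 10 11 12
dp  0  -  -  -  -  1  1  -  -  1  2  2  2
(- denotes ∞ / unreachable)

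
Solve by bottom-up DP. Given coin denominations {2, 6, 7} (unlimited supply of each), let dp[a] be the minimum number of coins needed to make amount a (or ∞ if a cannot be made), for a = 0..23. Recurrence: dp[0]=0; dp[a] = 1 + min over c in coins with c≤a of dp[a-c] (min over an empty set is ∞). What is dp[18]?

3

 a  0  1  2  3  4  5  6  7  8  9 10 11 12 13 14 15 16 17 18 19 20 21 22 23
dp  0  -  1  -  2  -  1  1  2  2  3  3  2  2  2  3  3  4  3  3  3  3  4  4
(- denotes ∞ / unreachable)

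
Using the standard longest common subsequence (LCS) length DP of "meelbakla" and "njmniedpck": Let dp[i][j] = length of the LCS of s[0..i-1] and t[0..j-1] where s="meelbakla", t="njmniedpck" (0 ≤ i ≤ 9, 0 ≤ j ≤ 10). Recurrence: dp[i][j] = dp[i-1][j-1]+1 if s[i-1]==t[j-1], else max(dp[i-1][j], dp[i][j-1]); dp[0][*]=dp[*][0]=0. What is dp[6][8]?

2

   ''  n  j  m  n  i  e  d  p  c  k
''  0  0  0  0  0  0  0  0  0  0  0
 m  0  0  0  1  1  1  1  1  1  1  1
 e  0  0  0  1  1  1  2  2  2  2  2
 e  0  0  0  1  1  1  2  2  2  2  2
 l  0  0  0  1  1  1  2  2  2  2  2
 b  0  0  0  1  1  1  2  2  2  2  2
 a  0  0  0  1  1  1  2  2  2  2  2
 k  0  0  0  1  1  1  2  2  2  2  3
 l  0  0  0  1  1  1  2  2  2  2  3
 a  0  0  0  1  1  1  2  2  2  2  3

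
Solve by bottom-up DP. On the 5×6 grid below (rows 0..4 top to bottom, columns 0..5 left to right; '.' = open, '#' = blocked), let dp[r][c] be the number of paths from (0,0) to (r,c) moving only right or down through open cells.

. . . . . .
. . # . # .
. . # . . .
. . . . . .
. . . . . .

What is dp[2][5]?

r\c   0   1   2   3   4   5
  0   1   1   1   1   1   1
  1   1   2   0   1   0   1
  2   1   3   0   1   1   2
  3   1   4   4   5   6   8
  4   1   5   9  14  20  28

2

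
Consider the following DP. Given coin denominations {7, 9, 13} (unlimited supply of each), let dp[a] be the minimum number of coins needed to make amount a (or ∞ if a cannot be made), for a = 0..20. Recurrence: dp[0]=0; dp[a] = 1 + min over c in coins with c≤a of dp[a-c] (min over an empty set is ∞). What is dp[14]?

2

 a  0  1  2  3  4  5  6  7  8  9 10 11 12 13 14 15 16 17 18 19 20
dp  0  -  -  -  -  -  -  1  -  1  -  -  -  1  2  -  2  -  2  -  2
(- denotes ∞ / unreachable)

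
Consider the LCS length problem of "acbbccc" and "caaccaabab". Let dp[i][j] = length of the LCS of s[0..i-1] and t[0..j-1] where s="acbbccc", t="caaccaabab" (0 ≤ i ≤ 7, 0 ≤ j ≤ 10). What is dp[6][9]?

3

   ''  c  a  a  c  c  a  a  b  a  b
''  0  0  0  0  0  0  0  0  0  0  0
 a  0  0  1  1  1  1  1  1  1  1  1
 c  0  1  1  1  2  2  2  2  2  2  2
 b  0  1  1  1  2  2  2  2  3  3  3
 b  0  1  1  1  2  2  2  2  3  3  4
 c  0  1  1  1  2  3  3  3  3  3  4
 c  0  1  1  1  2  3  3  3  3  3  4
 c  0  1  1  1  2  3  3  3  3  3  4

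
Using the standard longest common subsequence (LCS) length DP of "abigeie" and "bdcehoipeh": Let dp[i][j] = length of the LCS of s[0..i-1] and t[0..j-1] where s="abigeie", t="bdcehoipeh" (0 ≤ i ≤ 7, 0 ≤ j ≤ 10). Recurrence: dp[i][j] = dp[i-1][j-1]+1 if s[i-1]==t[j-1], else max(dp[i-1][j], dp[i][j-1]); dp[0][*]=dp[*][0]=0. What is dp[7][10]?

4

   ''  b  d  c  e  h  o  i  p  e  h
''  0  0  0  0  0  0  0  0  0  0  0
 a  0  0  0  0  0  0  0  0  0  0  0
 b  0  1  1  1  1  1  1  1  1  1  1
 i  0  1  1  1  1  1  1  2  2  2  2
 g  0  1  1  1  1  1  1  2  2  2  2
 e  0  1  1  1  2  2  2  2  2  3  3
 i  0  1  1  1  2  2  2  3  3  3  3
 e  0  1  1  1  2  2  2  3  3  4  4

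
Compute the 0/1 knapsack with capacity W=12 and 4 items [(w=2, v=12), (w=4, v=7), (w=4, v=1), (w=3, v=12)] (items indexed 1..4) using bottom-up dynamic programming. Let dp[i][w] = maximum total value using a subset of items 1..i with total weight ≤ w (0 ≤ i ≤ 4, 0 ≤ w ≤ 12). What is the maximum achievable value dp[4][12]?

i\w   0   1   2   3   4   5   6   7   8   9  10  11  12
  0   0   0   0   0   0   0   0   0   0   0   0   0   0
  1   0   0  12  12  12  12  12  12  12  12  12  12  12
  2   0   0  12  12  12  12  19  19  19  19  19  19  19
  3   0   0  12  12  12  12  19  19  19  19  20  20  20
  4   0   0  12  12  12  24  24  24  24  31  31  31  31

31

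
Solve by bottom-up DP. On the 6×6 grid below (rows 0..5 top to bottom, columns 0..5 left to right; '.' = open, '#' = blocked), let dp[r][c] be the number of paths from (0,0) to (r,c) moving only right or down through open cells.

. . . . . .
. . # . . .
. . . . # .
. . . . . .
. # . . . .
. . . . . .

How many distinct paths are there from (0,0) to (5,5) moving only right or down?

r\c   0   1   2   3   4   5
  0   1   1   1   1   1   1
  1   1   2   0   1   2   3
  2   1   3   3   4   0   3
  3   1   4   7  11  11  14
  4   1   0   7  18  29  43
  5   1   1   8  26  55  98

98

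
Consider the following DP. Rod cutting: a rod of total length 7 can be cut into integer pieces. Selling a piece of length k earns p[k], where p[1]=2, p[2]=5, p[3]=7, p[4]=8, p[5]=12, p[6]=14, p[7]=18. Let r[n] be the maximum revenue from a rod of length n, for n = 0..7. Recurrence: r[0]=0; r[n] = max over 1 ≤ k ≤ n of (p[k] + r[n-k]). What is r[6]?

   n    0    1    2    3    4    5    6    7
r[n]    0    2    5    7   10   12   15   18

15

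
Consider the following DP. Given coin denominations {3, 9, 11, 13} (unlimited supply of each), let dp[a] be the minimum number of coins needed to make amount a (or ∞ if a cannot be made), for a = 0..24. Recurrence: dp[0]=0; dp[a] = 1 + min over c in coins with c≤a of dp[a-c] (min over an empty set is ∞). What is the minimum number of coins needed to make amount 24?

 a  0  1  2  3  4  5  6  7  8  9 10 11 12 13 14 15 16 17 18 19 20 21 22 23 24
dp  0  -  -  1  -  -  2  -  -  1  -  1  2  1  2  3  2  3  2  3  2  3  2  3  2
(- denotes ∞ / unreachable)

2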